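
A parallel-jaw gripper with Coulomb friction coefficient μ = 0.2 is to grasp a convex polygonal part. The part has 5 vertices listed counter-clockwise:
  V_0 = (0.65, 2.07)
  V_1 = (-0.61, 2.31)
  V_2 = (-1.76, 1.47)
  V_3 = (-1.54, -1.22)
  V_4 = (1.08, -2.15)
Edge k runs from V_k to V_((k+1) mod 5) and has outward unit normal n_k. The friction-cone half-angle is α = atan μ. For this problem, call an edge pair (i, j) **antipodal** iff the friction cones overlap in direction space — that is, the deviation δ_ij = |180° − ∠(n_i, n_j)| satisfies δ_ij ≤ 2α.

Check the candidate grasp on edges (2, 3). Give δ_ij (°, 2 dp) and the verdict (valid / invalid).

α = atan 0.2 = 11.31°;  2α = 22.62°
edge 2: e_2 = (+0.22, -2.69);  n_2 = (-0.9967, -0.0815)
edge 3: e_3 = (+2.62, -0.93);  n_3 = (-0.3345, -0.9424)
∠(n_2, n_3) = 65.78°
δ = |180° − 65.78°| = 114.22°
114.22° > 2α = 22.62°  →  invalid

δ = 114.22°, invalid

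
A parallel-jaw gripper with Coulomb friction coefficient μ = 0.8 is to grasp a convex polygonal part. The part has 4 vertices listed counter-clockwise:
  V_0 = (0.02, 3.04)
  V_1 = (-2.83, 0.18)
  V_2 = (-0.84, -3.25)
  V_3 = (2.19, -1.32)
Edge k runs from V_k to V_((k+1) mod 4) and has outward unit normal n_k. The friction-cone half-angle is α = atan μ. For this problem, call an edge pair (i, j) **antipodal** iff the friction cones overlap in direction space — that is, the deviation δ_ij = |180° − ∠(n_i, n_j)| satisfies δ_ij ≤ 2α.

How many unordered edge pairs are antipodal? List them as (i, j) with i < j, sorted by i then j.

count = 3; pairs: (0,2), (0,3), (1,3)

α = atan 0.8 = 38.66°;  2α = 77.32°
n_0 = (-0.7083, +0.7059)
n_1 = (-0.8650, -0.5018)
n_2 = (+0.5372, -0.8434)
n_3 = (+0.8952, +0.4456)
  (0,1): δ = 104.98°  ·
  (0,2): δ = 12.60°  ✓
  (0,3): δ = 71.36°  ✓
  (1,2): δ = 87.63°  ·
  (1,3): δ = 3.66°  ✓
  (2,3): δ = 96.04°  ·
antipodal pairs: 3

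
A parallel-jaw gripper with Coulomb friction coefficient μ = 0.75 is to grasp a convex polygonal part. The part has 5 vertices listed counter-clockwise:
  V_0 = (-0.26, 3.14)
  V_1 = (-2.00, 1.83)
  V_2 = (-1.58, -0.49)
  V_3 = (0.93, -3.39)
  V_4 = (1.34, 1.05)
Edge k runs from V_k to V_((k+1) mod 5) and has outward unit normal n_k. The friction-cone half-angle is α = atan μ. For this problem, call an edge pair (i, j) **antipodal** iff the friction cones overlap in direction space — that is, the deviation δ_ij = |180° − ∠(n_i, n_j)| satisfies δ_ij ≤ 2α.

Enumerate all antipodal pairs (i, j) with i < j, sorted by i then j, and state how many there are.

count = 5; pairs: (0,3), (1,3), (1,4), (2,3), (2,4)

α = atan 0.75 = 36.87°;  2α = 73.74°
n_0 = (-0.6015, +0.7989)
n_1 = (-0.9840, -0.1781)
n_2 = (-0.7561, -0.6544)
n_3 = (+0.9958, -0.0920)
n_4 = (+0.7940, +0.6079)
  (0,1): δ = 116.71°  ·
  (0,2): δ = 86.10°  ·
  (0,3): δ = 47.75°  ✓
  (0,4): δ = 90.46°  ·
  (1,2): δ = 149.38°  ·
  (1,3): δ = 15.54°  ✓
  (1,4): δ = 27.17°  ✓
  (2,3): δ = 46.15°  ✓
  (2,4): δ = 3.44°  ✓
  (3,4): δ = 137.29°  ·
antipodal pairs: 5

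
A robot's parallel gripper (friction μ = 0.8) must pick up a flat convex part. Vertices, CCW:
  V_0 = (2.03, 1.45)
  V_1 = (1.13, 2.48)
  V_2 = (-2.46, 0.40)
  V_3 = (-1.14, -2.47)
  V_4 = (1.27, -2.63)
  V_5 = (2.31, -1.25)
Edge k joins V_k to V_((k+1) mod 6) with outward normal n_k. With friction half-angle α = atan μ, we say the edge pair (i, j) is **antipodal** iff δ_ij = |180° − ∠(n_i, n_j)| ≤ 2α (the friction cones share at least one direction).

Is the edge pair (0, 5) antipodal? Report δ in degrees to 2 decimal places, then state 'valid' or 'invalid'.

δ = 144.77°, invalid

α = atan 0.8 = 38.66°;  2α = 77.32°
edge 0: e_0 = (-0.90, +1.03);  n_0 = (+0.7530, +0.6580)
edge 5: e_5 = (-0.28, +2.70);  n_5 = (+0.9947, +0.1032)
∠(n_0, n_5) = 35.23°
δ = |180° − 35.23°| = 144.77°
144.77° > 2α = 77.32°  →  invalid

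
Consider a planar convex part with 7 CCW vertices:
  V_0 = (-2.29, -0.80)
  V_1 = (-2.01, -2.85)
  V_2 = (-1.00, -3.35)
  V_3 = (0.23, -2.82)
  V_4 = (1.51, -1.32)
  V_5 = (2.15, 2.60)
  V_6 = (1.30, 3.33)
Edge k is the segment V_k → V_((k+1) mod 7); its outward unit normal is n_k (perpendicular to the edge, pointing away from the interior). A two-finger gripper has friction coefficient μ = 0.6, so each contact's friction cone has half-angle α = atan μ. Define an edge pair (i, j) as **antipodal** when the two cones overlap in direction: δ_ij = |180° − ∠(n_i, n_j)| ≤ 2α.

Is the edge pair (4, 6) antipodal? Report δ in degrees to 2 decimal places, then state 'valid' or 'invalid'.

δ = 31.73°, valid

α = atan 0.6 = 30.96°;  2α = 61.93°
edge 4: e_4 = (+0.64, +3.92);  n_4 = (+0.9869, -0.1611)
edge 6: e_6 = (-3.59, -4.13);  n_6 = (-0.7547, +0.6560)
∠(n_4, n_6) = 148.27°
δ = |180° − 148.27°| = 31.73°
31.73° ≤ 2α = 61.93°  →  valid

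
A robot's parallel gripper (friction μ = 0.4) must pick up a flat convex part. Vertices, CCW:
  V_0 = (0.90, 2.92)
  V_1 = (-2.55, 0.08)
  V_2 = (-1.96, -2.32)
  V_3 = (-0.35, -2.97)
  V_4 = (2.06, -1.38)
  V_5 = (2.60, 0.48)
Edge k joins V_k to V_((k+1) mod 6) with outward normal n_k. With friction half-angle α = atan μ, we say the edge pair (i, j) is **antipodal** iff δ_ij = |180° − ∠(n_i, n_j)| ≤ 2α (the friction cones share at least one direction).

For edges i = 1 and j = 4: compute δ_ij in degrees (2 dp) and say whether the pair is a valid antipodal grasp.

δ = 30.00°, valid

α = atan 0.4 = 21.80°;  2α = 43.60°
edge 1: e_1 = (+0.59, -2.40);  n_1 = (-0.9711, -0.2387)
edge 4: e_4 = (+0.54, +1.86);  n_4 = (+0.9603, -0.2788)
∠(n_1, n_4) = 150.00°
δ = |180° − 150.00°| = 30.00°
30.00° ≤ 2α = 43.60°  →  valid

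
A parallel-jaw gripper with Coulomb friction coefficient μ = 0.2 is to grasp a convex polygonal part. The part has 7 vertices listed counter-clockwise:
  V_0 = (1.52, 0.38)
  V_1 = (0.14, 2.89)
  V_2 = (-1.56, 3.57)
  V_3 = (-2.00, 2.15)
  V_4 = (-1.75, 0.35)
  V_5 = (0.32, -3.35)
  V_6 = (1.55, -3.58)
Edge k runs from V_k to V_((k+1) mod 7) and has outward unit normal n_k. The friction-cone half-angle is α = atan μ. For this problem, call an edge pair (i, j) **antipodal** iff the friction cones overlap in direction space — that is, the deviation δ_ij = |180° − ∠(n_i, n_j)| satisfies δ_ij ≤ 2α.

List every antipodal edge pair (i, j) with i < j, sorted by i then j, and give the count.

α = atan 0.2 = 11.31°;  2α = 22.62°
n_0 = (+0.8763, +0.4818)
n_1 = (+0.3714, +0.9285)
n_2 = (-0.9552, +0.2960)
n_3 = (-0.9905, -0.1376)
n_4 = (-0.8727, -0.4882)
n_5 = (-0.1838, -0.9830)
n_6 = (+1.0000, +0.0076)
  (0,1): δ = 140.60°  ·
  (0,2): δ = 46.02°  ·
  (0,3): δ = 20.89°  ✓
  (0,4): δ = 0.42°  ✓
  (0,5): δ = 50.61°  ·
  (0,6): δ = 151.63°  ·
  (1,2): δ = 85.41°  ·
  (1,3): δ = 60.29°  ·
  (1,4): δ = 38.97°  ·
  (1,5): δ = 11.21°  ✓
  (1,6): δ = 112.24°  ·
  (2,3): δ = 154.88°  ·
  (2,4): δ = 133.56°  ·
  (2,5): δ = 83.38°  ·
  (2,6): δ = 17.65°  ✓
  (3,4): δ = 158.68°  ·
  (3,5): δ = 108.50°  ·
  (3,6): δ = 7.47°  ✓
  (4,5): δ = 129.82°  ·
  (4,6): δ = 28.79°  ·
  (5,6): δ = 78.97°  ·
antipodal pairs: 5

count = 5; pairs: (0,3), (0,4), (1,5), (2,6), (3,6)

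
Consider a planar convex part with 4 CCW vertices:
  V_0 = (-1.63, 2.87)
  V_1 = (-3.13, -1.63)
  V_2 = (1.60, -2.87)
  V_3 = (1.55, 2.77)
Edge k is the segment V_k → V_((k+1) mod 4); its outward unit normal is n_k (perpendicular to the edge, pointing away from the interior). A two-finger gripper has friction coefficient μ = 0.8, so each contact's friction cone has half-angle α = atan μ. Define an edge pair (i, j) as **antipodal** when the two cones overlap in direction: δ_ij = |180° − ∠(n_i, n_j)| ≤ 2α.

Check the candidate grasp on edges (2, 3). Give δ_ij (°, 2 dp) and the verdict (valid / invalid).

δ = 92.31°, invalid

α = atan 0.8 = 38.66°;  2α = 77.32°
edge 2: e_2 = (-0.05, +5.64);  n_2 = (+1.0000, +0.0089)
edge 3: e_3 = (-3.18, +0.10);  n_3 = (+0.0314, +0.9995)
∠(n_2, n_3) = 87.69°
δ = |180° − 87.69°| = 92.31°
92.31° > 2α = 77.32°  →  invalid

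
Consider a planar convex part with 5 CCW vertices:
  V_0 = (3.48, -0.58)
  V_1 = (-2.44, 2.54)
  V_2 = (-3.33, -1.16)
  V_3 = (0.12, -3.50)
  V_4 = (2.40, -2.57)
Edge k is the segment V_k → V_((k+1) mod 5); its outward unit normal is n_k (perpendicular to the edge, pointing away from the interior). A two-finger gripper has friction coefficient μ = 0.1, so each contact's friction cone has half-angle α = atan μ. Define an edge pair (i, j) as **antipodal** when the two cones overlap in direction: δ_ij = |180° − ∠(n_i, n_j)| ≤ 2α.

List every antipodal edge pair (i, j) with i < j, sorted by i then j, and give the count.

count = 1; pairs: (0,2)

α = atan 0.1 = 5.71°;  2α = 11.42°
n_0 = (+0.4662, +0.8847)
n_1 = (-0.9723, +0.2339)
n_2 = (-0.5613, -0.8276)
n_3 = (+0.3777, -0.9259)
n_4 = (+0.8789, -0.4770)
  (0,1): δ = 75.73°  ·
  (0,2): δ = 6.36°  ✓
  (0,3): δ = 49.98°  ·
  (0,4): δ = 89.30°  ·
  (1,2): δ = 110.62°  ·
  (1,3): δ = 54.28°  ·
  (1,4): δ = 14.96°  ·
  (2,3): δ = 123.66°  ·
  (2,4): δ = 84.34°  ·
  (3,4): δ = 140.68°  ·
antipodal pairs: 1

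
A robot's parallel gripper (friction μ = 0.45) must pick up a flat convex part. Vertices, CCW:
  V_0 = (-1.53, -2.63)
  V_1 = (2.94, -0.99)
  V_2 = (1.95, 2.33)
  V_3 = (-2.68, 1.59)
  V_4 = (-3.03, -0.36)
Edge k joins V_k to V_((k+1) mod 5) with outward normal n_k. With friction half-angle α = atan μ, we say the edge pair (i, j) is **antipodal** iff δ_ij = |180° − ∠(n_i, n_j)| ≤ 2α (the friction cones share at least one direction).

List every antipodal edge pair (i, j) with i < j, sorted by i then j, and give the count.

α = atan 0.45 = 24.23°;  2α = 48.46°
n_0 = (+0.3444, -0.9388)
n_1 = (+0.9583, +0.2858)
n_2 = (-0.1578, +0.9875)
n_3 = (-0.9843, +0.1767)
n_4 = (-0.8343, -0.5513)
  (0,1): δ = 93.54°  ·
  (0,2): δ = 11.07°  ✓
  (0,3): δ = 59.68°  ·
  (0,4): δ = 103.31°  ·
  (1,2): δ = 97.52°  ·
  (1,3): δ = 26.78°  ✓
  (1,4): δ = 16.85°  ✓
  (2,3): δ = 109.26°  ·
  (2,4): δ = 65.62°  ·
  (3,4): δ = 136.37°  ·
antipodal pairs: 3

count = 3; pairs: (0,2), (1,3), (1,4)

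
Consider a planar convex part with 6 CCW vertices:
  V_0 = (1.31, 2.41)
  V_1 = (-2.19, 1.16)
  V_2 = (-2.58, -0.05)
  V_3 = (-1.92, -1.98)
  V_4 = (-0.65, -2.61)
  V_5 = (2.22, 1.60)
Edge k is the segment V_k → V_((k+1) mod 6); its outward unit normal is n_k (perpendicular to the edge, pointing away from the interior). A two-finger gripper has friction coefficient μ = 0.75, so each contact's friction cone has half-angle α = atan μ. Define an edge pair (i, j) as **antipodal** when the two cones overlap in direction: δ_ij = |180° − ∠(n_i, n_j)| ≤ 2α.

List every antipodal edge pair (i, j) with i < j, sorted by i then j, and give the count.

count = 7; pairs: (0,3), (0,4), (1,4), (1,5), (2,4), (2,5), (3,5)

α = atan 0.75 = 36.87°;  2α = 73.74°
n_0 = (-0.3363, +0.9417)
n_1 = (-0.9518, +0.3068)
n_2 = (-0.9462, -0.3236)
n_3 = (-0.4444, -0.8958)
n_4 = (+0.8263, -0.5633)
n_5 = (+0.6649, +0.7470)
  (0,1): δ = 127.52°  ·
  (0,2): δ = 90.77°  ·
  (0,3): δ = 46.04°  ✓
  (0,4): δ = 36.06°  ✓
  (0,5): δ = 118.67°  ·
  (1,2): δ = 143.26°  ·
  (1,3): δ = 98.52°  ·
  (1,4): δ = 16.42°  ✓
  (1,5): δ = 66.19°  ✓
  (2,3): δ = 135.26°  ·
  (2,4): δ = 53.16°  ✓
  (2,5): δ = 29.45°  ✓
  (3,4): δ = 97.90°  ·
  (3,5): δ = 15.29°  ✓
  (4,5): δ = 97.39°  ·
antipodal pairs: 7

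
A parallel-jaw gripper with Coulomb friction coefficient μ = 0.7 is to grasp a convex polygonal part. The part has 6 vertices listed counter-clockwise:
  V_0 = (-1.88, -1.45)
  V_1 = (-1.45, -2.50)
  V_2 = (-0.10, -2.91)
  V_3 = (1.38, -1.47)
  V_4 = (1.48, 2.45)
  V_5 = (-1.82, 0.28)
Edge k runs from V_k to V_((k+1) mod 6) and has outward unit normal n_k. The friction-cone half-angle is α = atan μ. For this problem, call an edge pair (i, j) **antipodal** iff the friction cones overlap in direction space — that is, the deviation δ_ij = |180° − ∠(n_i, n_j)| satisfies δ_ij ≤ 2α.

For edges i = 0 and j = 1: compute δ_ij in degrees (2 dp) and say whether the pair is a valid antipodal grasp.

α = atan 0.7 = 34.99°;  2α = 69.98°
edge 0: e_0 = (+0.43, -1.05);  n_0 = (-0.9254, -0.3790)
edge 1: e_1 = (+1.35, -0.41);  n_1 = (-0.2906, -0.9568)
∠(n_0, n_1) = 50.84°
δ = |180° − 50.84°| = 129.16°
129.16° > 2α = 69.98°  →  invalid

δ = 129.16°, invalid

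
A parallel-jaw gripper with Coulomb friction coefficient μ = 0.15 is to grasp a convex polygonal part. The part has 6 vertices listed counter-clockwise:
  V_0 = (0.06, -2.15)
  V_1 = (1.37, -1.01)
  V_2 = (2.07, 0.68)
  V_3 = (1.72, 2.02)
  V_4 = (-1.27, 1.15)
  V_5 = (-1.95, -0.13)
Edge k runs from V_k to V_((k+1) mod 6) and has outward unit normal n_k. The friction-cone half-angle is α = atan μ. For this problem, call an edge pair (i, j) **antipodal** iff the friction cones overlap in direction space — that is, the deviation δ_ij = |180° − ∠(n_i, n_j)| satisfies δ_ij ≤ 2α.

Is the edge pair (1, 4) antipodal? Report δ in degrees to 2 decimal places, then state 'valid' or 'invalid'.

α = atan 0.15 = 8.53°;  2α = 17.06°
edge 1: e_1 = (+0.70, +1.69);  n_1 = (+0.9239, -0.3827)
edge 4: e_4 = (-0.68, -1.28);  n_4 = (-0.8831, +0.4692)
∠(n_1, n_4) = 174.52°
δ = |180° − 174.52°| = 5.48°
5.48° ≤ 2α = 17.06°  →  valid

δ = 5.48°, valid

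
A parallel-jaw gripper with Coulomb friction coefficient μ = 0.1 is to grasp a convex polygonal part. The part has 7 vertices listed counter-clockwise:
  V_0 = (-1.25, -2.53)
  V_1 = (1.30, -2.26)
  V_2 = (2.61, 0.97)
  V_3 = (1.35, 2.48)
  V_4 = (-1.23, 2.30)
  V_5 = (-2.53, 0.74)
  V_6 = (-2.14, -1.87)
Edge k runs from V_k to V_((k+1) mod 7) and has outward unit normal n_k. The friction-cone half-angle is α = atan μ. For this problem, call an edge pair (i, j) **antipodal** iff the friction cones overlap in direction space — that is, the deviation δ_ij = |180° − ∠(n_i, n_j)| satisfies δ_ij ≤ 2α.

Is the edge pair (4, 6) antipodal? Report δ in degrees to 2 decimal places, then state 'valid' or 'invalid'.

δ = 86.75°, invalid

α = atan 0.1 = 5.71°;  2α = 11.42°
edge 4: e_4 = (-1.30, -1.56);  n_4 = (-0.7682, +0.6402)
edge 6: e_6 = (+0.89, -0.66);  n_6 = (-0.5957, -0.8032)
∠(n_4, n_6) = 93.25°
δ = |180° − 93.25°| = 86.75°
86.75° > 2α = 11.42°  →  invalid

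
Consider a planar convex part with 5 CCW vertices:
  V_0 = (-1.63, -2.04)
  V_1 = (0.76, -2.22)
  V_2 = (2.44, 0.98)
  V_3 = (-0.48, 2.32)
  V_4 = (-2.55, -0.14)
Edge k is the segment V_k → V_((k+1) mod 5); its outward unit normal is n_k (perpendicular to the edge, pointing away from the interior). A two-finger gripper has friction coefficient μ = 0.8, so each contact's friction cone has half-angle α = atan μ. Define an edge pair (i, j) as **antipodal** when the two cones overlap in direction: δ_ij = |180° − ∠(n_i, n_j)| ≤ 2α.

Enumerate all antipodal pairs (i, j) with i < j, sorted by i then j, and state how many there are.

α = atan 0.8 = 38.66°;  2α = 77.32°
n_0 = (-0.0751, -0.9972)
n_1 = (+0.8854, -0.4648)
n_2 = (+0.4171, +0.9089)
n_3 = (-0.7652, +0.6438)
n_4 = (-0.9000, -0.4358)
  (0,1): δ = 113.39°  ·
  (0,2): δ = 20.34°  ✓
  (0,3): δ = 54.23°  ✓
  (0,4): δ = 120.14°  ·
  (1,2): δ = 86.95°  ·
  (1,3): δ = 12.38°  ✓
  (1,4): δ = 53.54°  ✓
  (2,3): δ = 105.43°  ·
  (2,4): δ = 39.51°  ✓
  (3,4): δ = 114.08°  ·
antipodal pairs: 5

count = 5; pairs: (0,2), (0,3), (1,3), (1,4), (2,4)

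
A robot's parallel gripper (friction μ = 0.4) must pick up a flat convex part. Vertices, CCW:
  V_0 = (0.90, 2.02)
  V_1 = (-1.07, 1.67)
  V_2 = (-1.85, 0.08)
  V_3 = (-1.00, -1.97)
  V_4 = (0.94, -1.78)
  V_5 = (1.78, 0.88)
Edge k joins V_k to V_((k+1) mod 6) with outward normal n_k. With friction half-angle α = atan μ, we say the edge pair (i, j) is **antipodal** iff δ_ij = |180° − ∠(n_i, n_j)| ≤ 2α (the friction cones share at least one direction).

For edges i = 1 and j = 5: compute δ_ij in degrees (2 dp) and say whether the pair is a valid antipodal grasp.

δ = 63.80°, invalid

α = atan 0.4 = 21.80°;  2α = 43.60°
edge 1: e_1 = (-0.78, -1.59);  n_1 = (-0.8978, +0.4404)
edge 5: e_5 = (-0.88, +1.14);  n_5 = (+0.7916, +0.6111)
∠(n_1, n_5) = 116.20°
δ = |180° − 116.20°| = 63.80°
63.80° > 2α = 43.60°  →  invalid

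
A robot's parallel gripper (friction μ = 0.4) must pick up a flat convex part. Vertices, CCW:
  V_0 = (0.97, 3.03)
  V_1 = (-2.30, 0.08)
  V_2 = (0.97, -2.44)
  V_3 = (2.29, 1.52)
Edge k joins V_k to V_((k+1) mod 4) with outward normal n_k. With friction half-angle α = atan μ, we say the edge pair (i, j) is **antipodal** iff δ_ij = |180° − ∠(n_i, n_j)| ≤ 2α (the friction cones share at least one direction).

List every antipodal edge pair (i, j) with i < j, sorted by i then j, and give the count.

count = 2; pairs: (0,2), (1,3)

α = atan 0.4 = 21.80°;  2α = 43.60°
n_0 = (-0.6698, +0.7425)
n_1 = (-0.6104, -0.7921)
n_2 = (+0.9487, -0.3162)
n_3 = (+0.7529, +0.6582)
  (0,1): δ = 79.67°  ·
  (0,2): δ = 29.51°  ✓
  (0,3): δ = 89.10°  ·
  (1,2): δ = 70.82°  ·
  (1,3): δ = 11.22°  ✓
  (2,3): δ = 120.41°  ·
antipodal pairs: 2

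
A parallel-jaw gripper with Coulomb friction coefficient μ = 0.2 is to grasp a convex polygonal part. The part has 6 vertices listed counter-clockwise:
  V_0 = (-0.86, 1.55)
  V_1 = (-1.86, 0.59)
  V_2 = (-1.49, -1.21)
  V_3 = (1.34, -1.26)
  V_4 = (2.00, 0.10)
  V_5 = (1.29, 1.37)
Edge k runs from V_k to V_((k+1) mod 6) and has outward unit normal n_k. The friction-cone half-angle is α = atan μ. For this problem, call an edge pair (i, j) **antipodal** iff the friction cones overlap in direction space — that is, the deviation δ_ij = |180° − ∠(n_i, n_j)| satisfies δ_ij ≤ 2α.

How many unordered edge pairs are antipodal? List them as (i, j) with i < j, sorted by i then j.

count = 3; pairs: (0,3), (1,4), (2,5)

α = atan 0.2 = 11.31°;  2α = 22.62°
n_0 = (-0.6925, +0.7214)
n_1 = (-0.9795, -0.2013)
n_2 = (-0.0177, -0.9998)
n_3 = (+0.8997, -0.4366)
n_4 = (+0.8729, +0.4880)
n_5 = (+0.0834, +0.9965)
  (0,1): δ = 122.22°  ·
  (0,2): δ = 44.84°  ·
  (0,3): δ = 20.28°  ✓
  (0,4): δ = 75.38°  ·
  (0,5): δ = 131.38°  ·
  (1,2): δ = 102.63°  ·
  (1,3): δ = 37.50°  ·
  (1,4): δ = 17.59°  ✓
  (1,5): δ = 73.60°  ·
  (2,3): δ = 114.87°  ·
  (2,4): δ = 59.78°  ·
  (2,5): δ = 3.77°  ✓
  (3,4): δ = 124.91°  ·
  (3,5): δ = 68.90°  ·
  (4,5): δ = 123.99°  ·
antipodal pairs: 3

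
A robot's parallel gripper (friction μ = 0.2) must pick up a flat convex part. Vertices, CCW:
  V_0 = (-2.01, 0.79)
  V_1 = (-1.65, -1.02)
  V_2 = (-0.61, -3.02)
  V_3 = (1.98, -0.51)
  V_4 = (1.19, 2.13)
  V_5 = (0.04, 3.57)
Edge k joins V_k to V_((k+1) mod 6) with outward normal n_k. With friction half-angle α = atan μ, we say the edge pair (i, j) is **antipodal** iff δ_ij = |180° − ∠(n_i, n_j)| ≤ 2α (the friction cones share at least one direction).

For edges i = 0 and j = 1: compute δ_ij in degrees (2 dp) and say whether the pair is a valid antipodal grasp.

α = atan 0.2 = 11.31°;  2α = 22.62°
edge 0: e_0 = (+0.36, -1.81);  n_0 = (-0.9808, -0.1951)
edge 1: e_1 = (+1.04, -2.00);  n_1 = (-0.8872, -0.4614)
∠(n_0, n_1) = 16.23°
δ = |180° − 16.23°| = 163.77°
163.77° > 2α = 22.62°  →  invalid

δ = 163.77°, invalid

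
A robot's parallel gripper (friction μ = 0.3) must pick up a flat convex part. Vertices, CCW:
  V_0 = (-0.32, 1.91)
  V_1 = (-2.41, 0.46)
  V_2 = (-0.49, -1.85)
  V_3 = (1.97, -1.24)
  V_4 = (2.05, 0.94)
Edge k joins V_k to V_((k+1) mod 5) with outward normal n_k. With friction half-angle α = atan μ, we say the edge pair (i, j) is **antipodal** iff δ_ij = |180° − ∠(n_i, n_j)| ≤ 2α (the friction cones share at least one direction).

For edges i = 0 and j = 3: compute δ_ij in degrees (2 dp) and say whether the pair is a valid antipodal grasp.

δ = 53.15°, invalid

α = atan 0.3 = 16.70°;  2α = 33.40°
edge 0: e_0 = (-2.09, -1.45);  n_0 = (-0.5700, +0.8216)
edge 3: e_3 = (+0.08, +2.18);  n_3 = (+0.9993, -0.0367)
∠(n_0, n_3) = 126.85°
δ = |180° − 126.85°| = 53.15°
53.15° > 2α = 33.40°  →  invalid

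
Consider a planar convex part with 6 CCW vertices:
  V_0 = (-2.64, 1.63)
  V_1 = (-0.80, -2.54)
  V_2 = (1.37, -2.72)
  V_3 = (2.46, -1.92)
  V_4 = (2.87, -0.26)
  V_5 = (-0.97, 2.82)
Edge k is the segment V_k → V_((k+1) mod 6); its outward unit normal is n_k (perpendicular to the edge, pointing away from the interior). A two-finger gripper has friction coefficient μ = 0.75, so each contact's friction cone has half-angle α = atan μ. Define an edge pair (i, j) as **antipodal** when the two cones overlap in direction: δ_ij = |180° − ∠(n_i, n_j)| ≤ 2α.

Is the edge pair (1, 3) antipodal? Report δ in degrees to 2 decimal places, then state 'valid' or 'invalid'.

α = atan 0.75 = 36.87°;  2α = 73.74°
edge 1: e_1 = (+2.17, -0.18);  n_1 = (-0.0827, -0.9966)
edge 3: e_3 = (+0.41, +1.66);  n_3 = (+0.9708, -0.2398)
∠(n_1, n_3) = 80.87°
δ = |180° − 80.87°| = 99.13°
99.13° > 2α = 73.74°  →  invalid

δ = 99.13°, invalid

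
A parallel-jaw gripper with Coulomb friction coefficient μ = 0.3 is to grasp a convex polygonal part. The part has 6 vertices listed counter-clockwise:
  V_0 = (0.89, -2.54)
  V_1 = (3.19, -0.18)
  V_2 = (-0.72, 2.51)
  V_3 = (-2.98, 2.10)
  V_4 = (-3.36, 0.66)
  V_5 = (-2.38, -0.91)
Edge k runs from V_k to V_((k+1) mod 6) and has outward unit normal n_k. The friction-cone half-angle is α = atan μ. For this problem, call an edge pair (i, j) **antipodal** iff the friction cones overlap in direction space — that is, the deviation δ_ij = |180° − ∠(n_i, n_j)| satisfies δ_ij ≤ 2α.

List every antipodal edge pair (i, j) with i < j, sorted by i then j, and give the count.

count = 3; pairs: (0,3), (1,4), (1,5)

α = atan 0.3 = 16.70°;  2α = 33.40°
n_0 = (+0.7162, -0.6979)
n_1 = (+0.5668, +0.8239)
n_2 = (-0.1785, +0.9839)
n_3 = (-0.9669, +0.2552)
n_4 = (-0.8483, -0.5295)
n_5 = (-0.4461, -0.8950)
  (0,1): δ = 80.26°  ·
  (0,2): δ = 35.46°  ·
  (0,3): δ = 29.48°  ✓
  (0,4): δ = 76.23°  ·
  (0,5): δ = 107.77°  ·
  (1,2): δ = 135.19°  ·
  (1,3): δ = 70.26°  ·
  (1,4): δ = 23.50°  ✓
  (1,5): δ = 8.03°  ✓
  (2,3): δ = 115.07°  ·
  (2,4): δ = 68.31°  ·
  (2,5): δ = 36.78°  ·
  (3,4): δ = 133.24°  ·
  (3,5): δ = 101.71°  ·
  (4,5): δ = 148.47°  ·
antipodal pairs: 3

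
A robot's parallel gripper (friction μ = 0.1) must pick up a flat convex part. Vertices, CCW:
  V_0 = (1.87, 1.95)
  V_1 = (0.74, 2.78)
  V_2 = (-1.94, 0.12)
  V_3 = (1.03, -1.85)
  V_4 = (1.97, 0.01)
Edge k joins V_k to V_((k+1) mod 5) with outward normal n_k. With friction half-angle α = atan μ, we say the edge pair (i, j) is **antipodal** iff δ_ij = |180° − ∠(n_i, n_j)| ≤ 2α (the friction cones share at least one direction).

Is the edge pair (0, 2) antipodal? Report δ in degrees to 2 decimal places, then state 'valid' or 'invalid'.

δ = 2.74°, valid

α = atan 0.1 = 5.71°;  2α = 11.42°
edge 0: e_0 = (-1.13, +0.83);  n_0 = (+0.5920, +0.8060)
edge 2: e_2 = (+2.97, -1.97);  n_2 = (-0.5528, -0.8333)
∠(n_0, n_2) = 177.26°
δ = |180° − 177.26°| = 2.74°
2.74° ≤ 2α = 11.42°  →  valid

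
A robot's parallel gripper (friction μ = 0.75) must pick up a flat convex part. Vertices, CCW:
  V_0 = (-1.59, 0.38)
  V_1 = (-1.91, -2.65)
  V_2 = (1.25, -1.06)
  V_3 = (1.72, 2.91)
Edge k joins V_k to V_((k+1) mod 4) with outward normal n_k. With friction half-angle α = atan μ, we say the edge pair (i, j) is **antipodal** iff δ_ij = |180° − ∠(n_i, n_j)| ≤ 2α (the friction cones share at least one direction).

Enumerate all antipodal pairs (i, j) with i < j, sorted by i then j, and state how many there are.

α = atan 0.75 = 36.87°;  2α = 73.74°
n_0 = (-0.9945, +0.1050)
n_1 = (+0.4495, -0.8933)
n_2 = (+0.9931, -0.1176)
n_3 = (-0.6073, +0.7945)
  (0,1): δ = 57.26°  ✓
  (0,2): δ = 0.72°  ✓
  (0,3): δ = 133.42°  ·
  (1,2): δ = 123.46°  ·
  (1,3): δ = 10.68°  ✓
  (2,3): δ = 45.86°  ✓
antipodal pairs: 4

count = 4; pairs: (0,1), (0,2), (1,3), (2,3)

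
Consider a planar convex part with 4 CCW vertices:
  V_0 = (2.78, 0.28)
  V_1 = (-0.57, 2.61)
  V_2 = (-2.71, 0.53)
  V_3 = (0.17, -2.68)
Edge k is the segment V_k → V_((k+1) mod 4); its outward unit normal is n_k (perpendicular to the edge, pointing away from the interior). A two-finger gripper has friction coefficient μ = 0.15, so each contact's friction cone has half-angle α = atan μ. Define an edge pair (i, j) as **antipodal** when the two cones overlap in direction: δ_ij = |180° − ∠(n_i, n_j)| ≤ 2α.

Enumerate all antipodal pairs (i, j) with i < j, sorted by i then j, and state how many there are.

count = 2; pairs: (0,2), (1,3)

α = atan 0.15 = 8.53°;  2α = 17.06°
n_0 = (+0.5710, +0.8210)
n_1 = (-0.6970, +0.7171)
n_2 = (-0.7443, -0.6678)
n_3 = (+0.7501, -0.6614)
  (0,1): δ = 101.00°  ·
  (0,2): δ = 13.28°  ✓
  (0,3): δ = 83.42°  ·
  (1,2): δ = 92.29°  ·
  (1,3): δ = 4.41°  ✓
  (2,3): δ = 83.30°  ·
antipodal pairs: 2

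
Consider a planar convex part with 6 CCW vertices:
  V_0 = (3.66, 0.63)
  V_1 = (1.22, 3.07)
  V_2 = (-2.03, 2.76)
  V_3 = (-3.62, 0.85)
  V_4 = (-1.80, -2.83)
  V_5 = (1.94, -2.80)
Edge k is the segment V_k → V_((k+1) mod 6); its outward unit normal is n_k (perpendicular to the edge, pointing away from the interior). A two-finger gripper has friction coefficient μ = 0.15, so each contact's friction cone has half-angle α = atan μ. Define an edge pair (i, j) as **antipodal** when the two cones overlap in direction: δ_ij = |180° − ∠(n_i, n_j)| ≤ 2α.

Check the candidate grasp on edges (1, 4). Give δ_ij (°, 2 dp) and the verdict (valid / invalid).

δ = 4.99°, valid

α = atan 0.15 = 8.53°;  2α = 17.06°
edge 1: e_1 = (-3.25, -0.31);  n_1 = (-0.0950, +0.9955)
edge 4: e_4 = (+3.74, +0.03);  n_4 = (+0.0080, -1.0000)
∠(n_1, n_4) = 175.01°
δ = |180° − 175.01°| = 4.99°
4.99° ≤ 2α = 17.06°  →  valid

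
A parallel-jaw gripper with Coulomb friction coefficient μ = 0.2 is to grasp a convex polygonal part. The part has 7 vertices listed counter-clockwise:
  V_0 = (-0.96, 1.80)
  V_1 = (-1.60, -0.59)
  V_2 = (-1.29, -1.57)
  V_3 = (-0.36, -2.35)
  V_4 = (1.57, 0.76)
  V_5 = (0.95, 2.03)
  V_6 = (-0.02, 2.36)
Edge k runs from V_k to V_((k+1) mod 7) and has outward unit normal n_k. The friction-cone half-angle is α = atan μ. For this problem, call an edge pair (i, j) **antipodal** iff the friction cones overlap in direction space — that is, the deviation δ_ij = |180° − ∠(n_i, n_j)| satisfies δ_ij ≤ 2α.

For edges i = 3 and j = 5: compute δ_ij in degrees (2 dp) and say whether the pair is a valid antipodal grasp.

δ = 76.97°, invalid

α = atan 0.2 = 11.31°;  2α = 22.62°
edge 3: e_3 = (+1.93, +3.11);  n_3 = (+0.8497, -0.5273)
edge 5: e_5 = (-0.97, +0.33);  n_5 = (+0.3221, +0.9467)
∠(n_3, n_5) = 103.03°
δ = |180° − 103.03°| = 76.97°
76.97° > 2α = 22.62°  →  invalid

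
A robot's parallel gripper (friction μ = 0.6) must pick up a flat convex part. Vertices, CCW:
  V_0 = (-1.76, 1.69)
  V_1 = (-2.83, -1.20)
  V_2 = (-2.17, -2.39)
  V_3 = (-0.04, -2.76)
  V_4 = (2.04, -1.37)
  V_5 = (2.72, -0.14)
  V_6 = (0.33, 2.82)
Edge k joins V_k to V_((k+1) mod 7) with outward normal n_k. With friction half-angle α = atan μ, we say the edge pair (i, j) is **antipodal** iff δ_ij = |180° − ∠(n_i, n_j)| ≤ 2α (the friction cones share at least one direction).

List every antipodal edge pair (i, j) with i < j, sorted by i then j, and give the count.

α = atan 0.6 = 30.96°;  2α = 61.93°
n_0 = (-0.9378, +0.3472)
n_1 = (-0.8745, -0.4850)
n_2 = (-0.1711, -0.9852)
n_3 = (+0.5556, -0.8314)
n_4 = (+0.8752, -0.4838)
n_5 = (+0.7780, +0.6282)
n_6 = (-0.4756, +0.8797)
  (0,1): δ = 130.67°  ·
  (0,2): δ = 79.54°  ·
  (0,3): δ = 35.93°  ✓
  (0,4): δ = 8.62°  ✓
  (0,5): δ = 59.24°  ✓
  (0,6): δ = 138.72°  ·
  (1,2): δ = 128.87°  ·
  (1,3): δ = 85.26°  ·
  (1,4): δ = 57.95°  ✓
  (1,5): δ = 9.90°  ✓
  (1,6): δ = 89.39°  ·
  (2,3): δ = 136.39°  ·
  (2,4): δ = 109.08°  ·
  (2,5): δ = 41.23°  ✓
  (2,6): δ = 38.25°  ✓
  (3,4): δ = 152.69°  ·
  (3,5): δ = 84.84°  ·
  (3,6): δ = 5.35°  ✓
  (4,5): δ = 112.15°  ·
  (4,6): δ = 32.67°  ✓
  (5,6): δ = 100.52°  ·
antipodal pairs: 9

count = 9; pairs: (0,3), (0,4), (0,5), (1,4), (1,5), (2,5), (2,6), (3,6), (4,6)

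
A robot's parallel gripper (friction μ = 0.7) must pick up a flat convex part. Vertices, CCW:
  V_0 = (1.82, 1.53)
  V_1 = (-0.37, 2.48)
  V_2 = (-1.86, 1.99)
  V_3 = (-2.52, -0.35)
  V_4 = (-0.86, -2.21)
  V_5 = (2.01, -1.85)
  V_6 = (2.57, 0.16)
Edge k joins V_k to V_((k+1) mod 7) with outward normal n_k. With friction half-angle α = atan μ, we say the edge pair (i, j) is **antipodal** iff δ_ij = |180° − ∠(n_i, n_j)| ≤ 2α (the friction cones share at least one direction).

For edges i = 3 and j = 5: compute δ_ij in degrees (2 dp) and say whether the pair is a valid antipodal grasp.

α = atan 0.7 = 34.99°;  2α = 69.98°
edge 3: e_3 = (+1.66, -1.86);  n_3 = (-0.7461, -0.6659)
edge 5: e_5 = (+0.56, +2.01);  n_5 = (+0.9633, -0.2684)
∠(n_3, n_5) = 122.68°
δ = |180° − 122.68°| = 57.32°
57.32° ≤ 2α = 69.98°  →  valid

δ = 57.32°, valid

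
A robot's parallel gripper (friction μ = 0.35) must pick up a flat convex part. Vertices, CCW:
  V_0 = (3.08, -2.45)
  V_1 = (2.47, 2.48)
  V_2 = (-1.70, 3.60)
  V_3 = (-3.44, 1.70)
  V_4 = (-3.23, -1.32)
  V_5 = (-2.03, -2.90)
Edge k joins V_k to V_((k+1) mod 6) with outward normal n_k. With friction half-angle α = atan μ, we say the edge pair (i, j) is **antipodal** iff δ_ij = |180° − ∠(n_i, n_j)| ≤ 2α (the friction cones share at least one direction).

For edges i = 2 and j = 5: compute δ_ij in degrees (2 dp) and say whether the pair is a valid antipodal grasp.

δ = 42.48°, invalid

α = atan 0.35 = 19.29°;  2α = 38.58°
edge 2: e_2 = (-1.74, -1.90);  n_2 = (-0.7375, +0.6754)
edge 5: e_5 = (+5.11, +0.45);  n_5 = (+0.0877, -0.9961)
∠(n_2, n_5) = 137.52°
δ = |180° − 137.52°| = 42.48°
42.48° > 2α = 38.58°  →  invalid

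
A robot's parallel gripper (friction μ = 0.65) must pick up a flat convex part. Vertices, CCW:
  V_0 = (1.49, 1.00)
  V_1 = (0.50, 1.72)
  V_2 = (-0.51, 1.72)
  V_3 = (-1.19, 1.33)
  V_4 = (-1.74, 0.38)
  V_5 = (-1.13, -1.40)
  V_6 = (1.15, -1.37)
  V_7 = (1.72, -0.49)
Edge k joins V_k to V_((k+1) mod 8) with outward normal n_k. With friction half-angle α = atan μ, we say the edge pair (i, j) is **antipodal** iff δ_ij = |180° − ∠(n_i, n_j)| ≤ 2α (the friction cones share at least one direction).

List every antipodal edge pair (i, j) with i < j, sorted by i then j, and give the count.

α = atan 0.65 = 33.02°;  2α = 66.05°
n_0 = (+0.5882, +0.8087)
n_1 = (+0.0000, +1.0000)
n_2 = (-0.4975, +0.8675)
n_3 = (-0.8654, +0.5010)
n_4 = (-0.9460, -0.3242)
n_5 = (+0.0132, -0.9999)
n_6 = (+0.8393, -0.5436)
n_7 = (+0.9883, +0.1526)
  (0,1): δ = 143.97°  ·
  (0,2): δ = 114.14°  ·
  (0,3): δ = 84.04°  ·
  (0,4): δ = 35.06°  ✓
  (0,5): δ = 36.78°  ✓
  (0,6): δ = 93.10°  ·
  (0,7): δ = 134.80°  ·
  (1,2): δ = 150.16°  ·
  (1,3): δ = 120.07°  ·
  (1,4): δ = 71.08°  ·
  (1,5): δ = 0.75°  ✓
  (1,6): δ = 57.07°  ✓
  (1,7): δ = 98.78°  ·
  (2,3): δ = 149.90°  ·
  (2,4): δ = 100.92°  ·
  (2,5): δ = 29.08°  ✓
  (2,6): δ = 27.23°  ✓
  (2,7): δ = 68.94°  ·
  (3,4): δ = 131.02°  ·
  (3,5): δ = 59.18°  ✓
  (3,6): δ = 2.86°  ✓
  (3,7): δ = 38.84°  ✓
  (4,5): δ = 108.16°  ·
  (4,6): δ = 51.85°  ✓
  (4,7): δ = 10.14°  ✓
  (5,6): δ = 123.69°  ·
  (5,7): δ = 81.98°  ·
  (6,7): δ = 138.29°  ·
antipodal pairs: 11

count = 11; pairs: (0,4), (0,5), (1,5), (1,6), (2,5), (2,6), (3,5), (3,6), (3,7), (4,6), (4,7)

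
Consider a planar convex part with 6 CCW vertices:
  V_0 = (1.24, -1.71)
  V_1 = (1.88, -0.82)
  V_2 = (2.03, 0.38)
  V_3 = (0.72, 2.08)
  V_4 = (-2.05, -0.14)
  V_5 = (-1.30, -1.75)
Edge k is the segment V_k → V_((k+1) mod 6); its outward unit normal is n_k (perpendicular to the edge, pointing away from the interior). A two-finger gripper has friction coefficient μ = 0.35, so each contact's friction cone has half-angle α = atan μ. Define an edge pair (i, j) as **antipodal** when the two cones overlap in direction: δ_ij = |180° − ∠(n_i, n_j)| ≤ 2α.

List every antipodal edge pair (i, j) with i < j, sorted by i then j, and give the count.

count = 4; pairs: (0,3), (1,4), (2,4), (3,5)

α = atan 0.35 = 19.29°;  2α = 38.58°
n_0 = (+0.8119, -0.5838)
n_1 = (+0.9923, -0.1240)
n_2 = (+0.7921, +0.6104)
n_3 = (-0.6254, +0.7803)
n_4 = (-0.9065, -0.4223)
n_5 = (+0.0157, -0.9999)
  (0,1): δ = 151.41°  ·
  (0,2): δ = 106.66°  ·
  (0,3): δ = 15.57°  ✓
  (0,4): δ = 60.70°  ·
  (0,5): δ = 126.62°  ·
  (1,2): δ = 135.26°  ·
  (1,3): δ = 44.16°  ·
  (1,4): δ = 32.10°  ✓
  (1,5): δ = 98.03°  ·
  (2,3): δ = 88.91°  ·
  (2,4): δ = 12.64°  ✓
  (2,5): δ = 53.28°  ·
  (3,4): δ = 103.73°  ·
  (3,5): δ = 37.81°  ✓
  (4,5): δ = 114.08°  ·
antipodal pairs: 4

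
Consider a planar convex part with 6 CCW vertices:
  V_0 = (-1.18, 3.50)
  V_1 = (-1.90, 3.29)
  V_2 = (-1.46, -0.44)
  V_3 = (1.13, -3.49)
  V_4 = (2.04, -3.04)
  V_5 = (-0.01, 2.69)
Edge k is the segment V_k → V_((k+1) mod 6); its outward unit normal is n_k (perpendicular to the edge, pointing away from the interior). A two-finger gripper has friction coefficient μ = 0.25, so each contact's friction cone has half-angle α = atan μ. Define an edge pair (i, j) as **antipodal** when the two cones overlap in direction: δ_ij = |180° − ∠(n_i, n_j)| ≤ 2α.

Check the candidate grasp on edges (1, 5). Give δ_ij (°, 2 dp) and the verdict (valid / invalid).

α = atan 0.25 = 14.04°;  2α = 28.07°
edge 1: e_1 = (+0.44, -3.73);  n_1 = (-0.9931, -0.1172)
edge 5: e_5 = (-1.17, +0.81);  n_5 = (+0.5692, +0.8222)
∠(n_1, n_5) = 131.42°
δ = |180° − 131.42°| = 48.58°
48.58° > 2α = 28.07°  →  invalid

δ = 48.58°, invalid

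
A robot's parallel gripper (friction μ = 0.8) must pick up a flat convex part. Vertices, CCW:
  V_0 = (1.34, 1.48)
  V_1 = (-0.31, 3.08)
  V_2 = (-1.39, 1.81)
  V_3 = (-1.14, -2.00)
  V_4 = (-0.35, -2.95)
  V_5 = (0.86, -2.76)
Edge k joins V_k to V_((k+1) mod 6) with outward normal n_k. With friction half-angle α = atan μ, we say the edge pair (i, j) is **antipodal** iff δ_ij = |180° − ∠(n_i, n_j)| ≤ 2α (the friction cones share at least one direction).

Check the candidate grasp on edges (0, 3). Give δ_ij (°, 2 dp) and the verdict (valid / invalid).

α = atan 0.8 = 38.66°;  2α = 77.32°
edge 0: e_0 = (-1.65, +1.60);  n_0 = (+0.6961, +0.7179)
edge 3: e_3 = (+0.79, -0.95);  n_3 = (-0.7689, -0.6394)
∠(n_0, n_3) = 173.86°
δ = |180° − 173.86°| = 6.14°
6.14° ≤ 2α = 77.32°  →  valid

δ = 6.14°, valid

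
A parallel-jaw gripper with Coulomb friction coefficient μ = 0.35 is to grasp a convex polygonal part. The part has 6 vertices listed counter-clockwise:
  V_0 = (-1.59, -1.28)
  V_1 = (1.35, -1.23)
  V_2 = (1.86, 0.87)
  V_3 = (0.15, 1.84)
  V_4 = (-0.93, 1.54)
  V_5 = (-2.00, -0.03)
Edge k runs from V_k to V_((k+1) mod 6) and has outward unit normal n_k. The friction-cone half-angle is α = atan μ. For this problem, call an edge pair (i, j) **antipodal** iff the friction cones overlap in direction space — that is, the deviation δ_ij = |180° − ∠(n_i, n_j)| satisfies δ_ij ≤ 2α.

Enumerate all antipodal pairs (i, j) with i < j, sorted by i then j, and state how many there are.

count = 4; pairs: (0,2), (0,3), (1,4), (1,5)

α = atan 0.35 = 19.29°;  2α = 38.58°
n_0 = (+0.0170, -0.9999)
n_1 = (+0.9718, -0.2360)
n_2 = (+0.4934, +0.8698)
n_3 = (-0.2676, +0.9635)
n_4 = (-0.8263, +0.5632)
n_5 = (-0.9502, -0.3117)
  (0,1): δ = 104.62°  ·
  (0,2): δ = 30.54°  ✓
  (0,3): δ = 14.55°  ✓
  (0,4): δ = 54.75°  ·
  (0,5): δ = 107.19°  ·
  (1,2): δ = 105.91°  ·
  (1,3): δ = 60.83°  ·
  (1,4): δ = 20.63°  ✓
  (1,5): δ = 31.81°  ✓
  (2,3): δ = 134.91°  ·
  (2,4): δ = 94.71°  ·
  (2,5): δ = 42.28°  ·
  (3,4): δ = 139.80°  ·
  (3,5): δ = 87.36°  ·
  (4,5): δ = 127.56°  ·
antipodal pairs: 4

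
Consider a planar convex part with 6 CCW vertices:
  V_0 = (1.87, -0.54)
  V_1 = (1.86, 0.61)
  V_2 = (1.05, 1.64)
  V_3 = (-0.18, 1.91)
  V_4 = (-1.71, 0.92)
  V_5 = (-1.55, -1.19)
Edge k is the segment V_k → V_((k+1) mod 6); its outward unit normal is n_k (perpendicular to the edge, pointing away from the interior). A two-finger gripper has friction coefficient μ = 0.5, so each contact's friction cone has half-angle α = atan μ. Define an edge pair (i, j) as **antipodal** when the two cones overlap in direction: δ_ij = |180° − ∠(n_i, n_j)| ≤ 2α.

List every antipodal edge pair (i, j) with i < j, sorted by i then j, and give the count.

α = atan 0.5 = 26.57°;  2α = 53.13°
n_0 = (+1.0000, +0.0087)
n_1 = (+0.7861, +0.6182)
n_2 = (+0.2144, +0.9767)
n_3 = (-0.5433, +0.8396)
n_4 = (-0.9971, -0.0756)
n_5 = (+0.1867, -0.9824)
  (0,1): δ = 142.32°  ·
  (0,2): δ = 102.88°  ·
  (0,3): δ = 57.59°  ·
  (0,4): δ = 3.84°  ✓
  (0,5): δ = 100.26°  ·
  (1,2): δ = 140.56°  ·
  (1,3): δ = 95.28°  ·
  (1,4): δ = 33.85°  ✓
  (1,5): δ = 62.58°  ·
  (2,3): δ = 134.71°  ·
  (2,4): δ = 73.28°  ·
  (2,5): δ = 23.14°  ✓
  (3,4): δ = 118.57°  ·
  (3,5): δ = 22.14°  ✓
  (4,5): δ = 83.58°  ·
antipodal pairs: 4

count = 4; pairs: (0,4), (1,4), (2,5), (3,5)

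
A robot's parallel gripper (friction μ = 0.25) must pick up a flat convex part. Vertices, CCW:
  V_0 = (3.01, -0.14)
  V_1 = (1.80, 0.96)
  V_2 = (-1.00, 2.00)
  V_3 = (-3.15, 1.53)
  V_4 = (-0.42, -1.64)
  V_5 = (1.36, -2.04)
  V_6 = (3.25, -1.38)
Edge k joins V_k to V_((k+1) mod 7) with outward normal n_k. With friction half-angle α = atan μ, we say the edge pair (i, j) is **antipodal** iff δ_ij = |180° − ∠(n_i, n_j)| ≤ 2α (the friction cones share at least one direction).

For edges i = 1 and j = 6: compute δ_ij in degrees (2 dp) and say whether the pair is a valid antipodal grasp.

α = atan 0.25 = 14.04°;  2α = 28.07°
edge 1: e_1 = (-2.80, +1.04);  n_1 = (+0.3482, +0.9374)
edge 6: e_6 = (-0.24, +1.24);  n_6 = (+0.9818, +0.1900)
∠(n_1, n_6) = 58.67°
δ = |180° − 58.67°| = 121.33°
121.33° > 2α = 28.07°  →  invalid

δ = 121.33°, invalid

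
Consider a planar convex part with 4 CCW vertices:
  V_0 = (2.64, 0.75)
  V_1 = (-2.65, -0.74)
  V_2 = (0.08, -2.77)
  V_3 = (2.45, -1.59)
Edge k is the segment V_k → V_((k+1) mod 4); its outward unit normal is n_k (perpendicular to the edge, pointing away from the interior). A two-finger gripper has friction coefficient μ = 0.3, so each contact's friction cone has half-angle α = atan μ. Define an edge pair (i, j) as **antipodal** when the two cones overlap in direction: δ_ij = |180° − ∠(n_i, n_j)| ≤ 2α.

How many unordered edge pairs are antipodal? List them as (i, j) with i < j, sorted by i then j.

α = atan 0.3 = 16.70°;  2α = 33.40°
n_0 = (-0.2711, +0.9625)
n_1 = (-0.5967, -0.8025)
n_2 = (+0.4457, -0.8952)
n_3 = (+0.9967, -0.0809)
  (0,1): δ = 52.36°  ·
  (0,2): δ = 10.74°  ✓
  (0,3): δ = 69.63°  ·
  (1,2): δ = 116.90°  ·
  (1,3): δ = 58.01°  ·
  (2,3): δ = 121.11°  ·
antipodal pairs: 1

count = 1; pairs: (0,2)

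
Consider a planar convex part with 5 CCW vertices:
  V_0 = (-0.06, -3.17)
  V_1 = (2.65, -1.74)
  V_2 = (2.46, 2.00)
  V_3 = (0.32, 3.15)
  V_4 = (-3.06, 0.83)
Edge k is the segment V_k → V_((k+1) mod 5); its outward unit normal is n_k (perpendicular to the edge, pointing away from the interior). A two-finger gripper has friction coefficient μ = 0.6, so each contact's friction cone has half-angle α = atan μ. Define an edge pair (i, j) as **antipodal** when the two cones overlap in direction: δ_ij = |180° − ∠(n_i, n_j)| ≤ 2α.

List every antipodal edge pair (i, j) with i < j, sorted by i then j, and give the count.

α = atan 0.6 = 30.96°;  2α = 61.93°
n_0 = (+0.4667, -0.8844)
n_1 = (+0.9987, +0.0507)
n_2 = (+0.4734, +0.8809)
n_3 = (-0.5659, +0.8245)
n_4 = (-0.8000, -0.6000)
  (0,1): δ = 114.91°  ·
  (0,2): δ = 56.07°  ✓
  (0,3): δ = 6.65°  ✓
  (0,4): δ = 99.05°  ·
  (1,2): δ = 121.16°  ·
  (1,3): δ = 58.44°  ✓
  (1,4): δ = 33.96°  ✓
  (2,3): δ = 117.28°  ·
  (2,4): δ = 24.88°  ✓
  (3,4): δ = 87.60°  ·
antipodal pairs: 5

count = 5; pairs: (0,2), (0,3), (1,3), (1,4), (2,4)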